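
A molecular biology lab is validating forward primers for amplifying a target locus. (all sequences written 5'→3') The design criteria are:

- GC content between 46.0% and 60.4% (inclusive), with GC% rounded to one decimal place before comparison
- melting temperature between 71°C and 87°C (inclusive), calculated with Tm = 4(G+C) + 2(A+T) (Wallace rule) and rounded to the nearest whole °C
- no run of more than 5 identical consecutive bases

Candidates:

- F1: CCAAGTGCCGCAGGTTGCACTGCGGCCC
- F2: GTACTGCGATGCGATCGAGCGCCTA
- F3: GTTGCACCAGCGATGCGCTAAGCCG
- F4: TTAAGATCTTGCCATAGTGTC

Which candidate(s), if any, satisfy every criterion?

F2 only.

F1 (28 nt, A=4 T=4 G=9 C=11): GC 20/28 = 71.4%, outside 46.0–60.4% ✗; Tm = 2·8 + 4·20 = 96°C, outside 71–87°C ✗; longest run = 3 ✓ — fails.
F2 (25 nt, A=5 T=5 G=8 C=7): GC 15/25 = 60.0% ✓; Tm = 2·10 + 4·15 = 80°C ✓; longest run = 2 ✓ — passes.
F3 (25 nt, A=5 T=4 G=8 C=8): GC 16/25 = 64.0%, outside 46.0–60.4% ✗; Tm = 2·9 + 4·16 = 82°C ✓; longest run = 2 ✓ — fails.
F4 (21 nt, A=5 T=8 G=4 C=4): GC 8/21 = 38.1%, outside 46.0–60.4% ✗; Tm = 2·13 + 4·8 = 58°C, outside 71–87°C ✗; longest run = 2 ✓ — fails.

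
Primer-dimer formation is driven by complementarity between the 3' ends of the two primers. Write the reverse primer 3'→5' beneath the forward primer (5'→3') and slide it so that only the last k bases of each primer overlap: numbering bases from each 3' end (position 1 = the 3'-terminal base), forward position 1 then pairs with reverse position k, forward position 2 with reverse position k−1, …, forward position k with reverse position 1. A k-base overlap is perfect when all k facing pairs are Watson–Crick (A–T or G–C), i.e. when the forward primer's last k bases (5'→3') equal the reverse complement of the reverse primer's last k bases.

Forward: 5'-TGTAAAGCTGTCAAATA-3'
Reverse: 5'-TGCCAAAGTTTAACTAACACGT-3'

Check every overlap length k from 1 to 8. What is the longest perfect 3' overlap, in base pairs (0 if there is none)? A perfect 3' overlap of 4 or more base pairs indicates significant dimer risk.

Longest perfect overlap: 1 complementary base pair; below the dimer-risk threshold (threshold 4).

Last 8 bases (5'→3') — forward …GTCAAATA, reverse …TAACACGT.
Reverse complement of the reverse primer's last 8 bases: ACGTGTTA; its first k bases are the reverse complement of the reverse primer's last k bases, so a perfect k-base overlap needs the forward primer's last k bases to equal them.
Comparing (forward last k vs required): k=1: A vs A ✓; k=2: TA vs AC ✗; k=3: ATA vs ACG ✗; k=4: AATA vs ACGT ✗; k=5: AAATA vs ACGTG ✗; k=6: CAAATA vs ACGTGT ✗; k=7: TCAAATA vs ACGTGTT ✗; k=8: GTCAAATA vs ACGTGTTA ✗.
Only k = 1 is perfect, so the longest perfect 3' overlap is 1.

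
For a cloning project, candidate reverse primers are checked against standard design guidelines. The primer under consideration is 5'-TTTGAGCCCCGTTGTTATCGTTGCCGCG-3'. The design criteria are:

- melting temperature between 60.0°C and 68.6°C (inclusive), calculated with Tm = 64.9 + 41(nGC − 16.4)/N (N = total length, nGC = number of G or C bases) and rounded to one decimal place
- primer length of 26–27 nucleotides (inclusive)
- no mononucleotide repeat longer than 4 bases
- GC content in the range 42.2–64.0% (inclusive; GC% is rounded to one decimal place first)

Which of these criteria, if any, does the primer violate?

Base counts: A=2, T=10, G=8, C=8 (length 28).
Tm: Tm = 64.9 + 41·(16 − 16.4)/28 = 64.3°C ✓
length: length 28, outside 26–27 ✗
homopolymer run: longest run = 4 ✓
GC content: GC 16/28 = 57.1% ✓

Fails: length.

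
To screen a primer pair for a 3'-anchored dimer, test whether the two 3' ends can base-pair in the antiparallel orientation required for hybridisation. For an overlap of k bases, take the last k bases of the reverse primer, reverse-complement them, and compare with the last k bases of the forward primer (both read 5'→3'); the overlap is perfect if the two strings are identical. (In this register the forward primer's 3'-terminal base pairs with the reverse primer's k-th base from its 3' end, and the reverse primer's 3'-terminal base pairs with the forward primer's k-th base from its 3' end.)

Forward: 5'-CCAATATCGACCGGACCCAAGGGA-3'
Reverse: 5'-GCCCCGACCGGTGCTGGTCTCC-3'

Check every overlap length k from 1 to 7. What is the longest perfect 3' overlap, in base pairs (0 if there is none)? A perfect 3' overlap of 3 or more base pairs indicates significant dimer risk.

Longest perfect overlap: 3 complementary base pairs; significant dimer risk (threshold 3).

Last 7 bases (5'→3') — forward …CAAGGGA, reverse …GGTCTCC.
Reverse complement of the reverse primer's last 7 bases: GGAGACC; its first k bases are the reverse complement of the reverse primer's last k bases, so a perfect k-base overlap needs the forward primer's last k bases to equal them.
Comparing (forward last k vs required): k=1: A vs G ✗; k=2: GA vs GG ✗; k=3: GGA vs GGA ✓; k=4: GGGA vs GGAG ✗; k=5: AGGGA vs GGAGA ✗; k=6: AAGGGA vs GGAGAC ✗; k=7: CAAGGGA vs GGAGACC ✗.
Only k = 3 is perfect, so the longest perfect 3' overlap is 3.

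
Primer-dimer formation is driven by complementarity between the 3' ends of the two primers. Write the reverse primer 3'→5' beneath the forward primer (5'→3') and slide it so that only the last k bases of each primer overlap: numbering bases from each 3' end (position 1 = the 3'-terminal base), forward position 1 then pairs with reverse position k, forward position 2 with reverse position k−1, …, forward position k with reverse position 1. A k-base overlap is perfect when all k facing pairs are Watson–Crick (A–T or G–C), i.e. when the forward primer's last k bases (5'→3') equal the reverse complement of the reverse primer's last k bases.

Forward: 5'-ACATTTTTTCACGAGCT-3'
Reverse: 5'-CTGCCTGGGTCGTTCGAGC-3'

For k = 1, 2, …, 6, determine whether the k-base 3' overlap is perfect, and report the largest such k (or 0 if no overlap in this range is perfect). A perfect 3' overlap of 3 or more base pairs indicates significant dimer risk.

Last 6 bases (5'→3') — forward …CGAGCT, reverse …TCGAGC.
Reverse complement of the reverse primer's last 6 bases: GCTCGA; its first k bases are the reverse complement of the reverse primer's last k bases, so a perfect k-base overlap needs the forward primer's last k bases to equal them.
Comparing (forward last k vs required): k=1: T vs G ✗; k=2: CT vs GC ✗; k=3: GCT vs GCT ✓; k=4: AGCT vs GCTC ✗; k=5: GAGCT vs GCTCG ✗; k=6: CGAGCT vs GCTCGA ✗.
Only k = 3 is perfect, so the longest perfect 3' overlap is 3.

Longest perfect overlap: 3 complementary base pairs; significant dimer risk (threshold 3).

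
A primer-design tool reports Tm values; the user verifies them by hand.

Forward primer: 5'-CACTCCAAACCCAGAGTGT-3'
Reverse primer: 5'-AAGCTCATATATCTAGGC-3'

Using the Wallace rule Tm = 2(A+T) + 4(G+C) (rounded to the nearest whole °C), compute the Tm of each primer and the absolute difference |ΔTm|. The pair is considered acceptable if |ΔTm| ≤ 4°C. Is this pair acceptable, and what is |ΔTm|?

|ΔTm| = 8°C; the pair is not acceptable.

Forward: A=6 T=3 G=3 C=7 → Tm = 2·9 + 4·10 = 58°C.
Reverse: A=6 T=5 G=3 C=4 → Tm = 2·11 + 4·7 = 50°C.
|ΔTm| = |58 − 50| = 8°C, > 4°C.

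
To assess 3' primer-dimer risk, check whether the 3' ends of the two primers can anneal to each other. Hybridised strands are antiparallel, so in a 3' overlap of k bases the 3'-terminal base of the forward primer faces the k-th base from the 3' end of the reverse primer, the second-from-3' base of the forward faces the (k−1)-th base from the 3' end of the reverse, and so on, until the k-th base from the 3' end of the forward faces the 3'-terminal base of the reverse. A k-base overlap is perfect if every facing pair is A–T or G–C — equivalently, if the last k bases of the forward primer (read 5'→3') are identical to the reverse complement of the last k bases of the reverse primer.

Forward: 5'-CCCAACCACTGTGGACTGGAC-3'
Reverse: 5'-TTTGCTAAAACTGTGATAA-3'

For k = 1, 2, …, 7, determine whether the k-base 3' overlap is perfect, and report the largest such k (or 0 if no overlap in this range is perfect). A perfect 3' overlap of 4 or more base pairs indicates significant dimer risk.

Last 7 bases (5'→3') — forward …ACTGGAC, reverse …GTGATAA.
Reverse complement of the reverse primer's last 7 bases: TTATCAC; its first k bases are the reverse complement of the reverse primer's last k bases, so a perfect k-base overlap needs the forward primer's last k bases to equal them.
Comparing (forward last k vs required): k=1: C vs T ✗; k=2: AC vs TT ✗; k=3: GAC vs TTA ✗; k=4: GGAC vs TTAT ✗; k=5: TGGAC vs TTATC ✗; k=6: CTGGAC vs TTATCA ✗; k=7: ACTGGAC vs TTATCAC ✗.
No overlap length from 1 to 7 is perfect, so the longest perfect 3' overlap is 0.

Longest perfect overlap: 0 complementary base pairs; below the dimer-risk threshold (threshold 4).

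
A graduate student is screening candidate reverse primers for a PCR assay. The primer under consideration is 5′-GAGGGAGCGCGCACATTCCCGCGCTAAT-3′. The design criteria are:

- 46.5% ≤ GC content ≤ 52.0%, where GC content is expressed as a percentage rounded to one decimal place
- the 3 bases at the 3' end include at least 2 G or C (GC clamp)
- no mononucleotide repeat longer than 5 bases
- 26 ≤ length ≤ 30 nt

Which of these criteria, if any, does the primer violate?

Base counts: A=6, T=4, G=9, C=9 (length 28).
GC content: GC 18/28 = 64.3%, outside 46.5–52.0% ✗
GC clamp: 3' end AAT has 0 G/C, need ≥2 ✗
homopolymer run: longest run = 3 ✓
length: length 28 ✓

Fails: GC content, GC clamp.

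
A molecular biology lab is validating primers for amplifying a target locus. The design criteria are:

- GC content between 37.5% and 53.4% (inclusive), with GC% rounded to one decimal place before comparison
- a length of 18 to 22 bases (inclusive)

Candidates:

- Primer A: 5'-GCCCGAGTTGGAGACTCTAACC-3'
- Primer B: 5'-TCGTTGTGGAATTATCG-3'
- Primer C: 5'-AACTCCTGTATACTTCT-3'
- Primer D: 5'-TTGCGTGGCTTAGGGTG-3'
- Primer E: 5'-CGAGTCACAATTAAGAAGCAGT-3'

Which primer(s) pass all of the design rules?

Primer A (22 nt, A=5 T=4 G=6 C=7): GC 13/22 = 59.1%, outside 37.5–53.4% ✗; length 22 ✓ — fails.
Primer B (17 nt, A=3 T=7 G=5 C=2): GC 7/17 = 41.2% ✓; length 17, outside 18–22 ✗ — fails.
Primer C (17 nt, A=4 T=7 G=1 C=5): GC 6/17 = 35.3%, outside 37.5–53.4% ✗; length 17, outside 18–22 ✗ — fails.
Primer D (17 nt, A=1 T=6 G=8 C=2): GC 10/17 = 58.8%, outside 37.5–53.4% ✗; length 17, outside 18–22 ✗ — fails.
Primer E (22 nt, A=9 T=4 G=5 C=4): GC 9/22 = 40.9% ✓; length 22 ✓ — passes.

Primer E only.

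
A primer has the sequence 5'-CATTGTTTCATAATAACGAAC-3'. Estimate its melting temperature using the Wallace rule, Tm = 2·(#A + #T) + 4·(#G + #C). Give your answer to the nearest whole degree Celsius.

Base counts: A=8, T=7, G=2, C=4 (length 21).
Tm = 2·(8+7) + 4·(2+4) = 2·15 + 4·6 = 30 + 24 = 54°C.

54°C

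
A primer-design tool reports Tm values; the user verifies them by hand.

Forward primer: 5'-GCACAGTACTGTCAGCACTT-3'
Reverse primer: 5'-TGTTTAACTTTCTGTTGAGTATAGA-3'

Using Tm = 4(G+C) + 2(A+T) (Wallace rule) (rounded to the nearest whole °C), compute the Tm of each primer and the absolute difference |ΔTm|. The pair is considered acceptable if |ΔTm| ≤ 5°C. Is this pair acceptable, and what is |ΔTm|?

|ΔTm| = 4°C; the pair is acceptable.

Forward: A=5 T=5 G=4 C=6 → Tm = 2·10 + 4·10 = 60°C.
Reverse: A=6 T=12 G=5 C=2 → Tm = 2·18 + 4·7 = 64°C.
|ΔTm| = |60 − 64| = 4°C, ≤ 5°C.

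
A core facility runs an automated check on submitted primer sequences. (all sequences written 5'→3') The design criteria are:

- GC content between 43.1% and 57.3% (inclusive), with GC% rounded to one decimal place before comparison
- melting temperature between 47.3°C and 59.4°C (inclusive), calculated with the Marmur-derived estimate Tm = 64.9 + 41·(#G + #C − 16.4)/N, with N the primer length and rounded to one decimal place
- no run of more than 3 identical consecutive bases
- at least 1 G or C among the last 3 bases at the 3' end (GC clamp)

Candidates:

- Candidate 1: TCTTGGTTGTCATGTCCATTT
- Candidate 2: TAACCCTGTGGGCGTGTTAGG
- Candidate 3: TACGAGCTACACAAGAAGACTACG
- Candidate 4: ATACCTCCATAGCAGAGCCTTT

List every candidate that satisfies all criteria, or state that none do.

Candidate 2 and Candidate 3.

Candidate 1 (21 nt, A=2 T=11 G=4 C=4): GC 8/21 = 38.1%, outside 43.1–57.3% ✗; Tm = 64.9 + 41·(8 − 16.4)/21 = 48.5°C ✓; longest run = 3 ✓; 3' end TTT has 0 G/C, need ≥1 ✗ — fails.
Candidate 2 (21 nt, A=3 T=6 G=8 C=4): GC 12/21 = 57.1% ✓; Tm = 64.9 + 41·(12 − 16.4)/21 = 56.3°C ✓; longest run = 3 ✓; 3' end AGG has 2 G/C ✓ — passes.
Candidate 3 (24 nt, A=10 T=3 G=5 C=6): GC 11/24 = 45.8% ✓; Tm = 64.9 + 41·(11 − 16.4)/24 = 55.7°C ✓; longest run = 2 ✓; 3' end ACG has 2 G/C ✓ — passes.
Candidate 4 (22 nt, A=6 T=6 G=3 C=7): GC 10/22 = 45.5% ✓; Tm = 64.9 + 41·(10 − 16.4)/22 = 53.0°C ✓; longest run = 3 ✓; 3' end TTT has 0 G/C, need ≥1 ✗ — fails.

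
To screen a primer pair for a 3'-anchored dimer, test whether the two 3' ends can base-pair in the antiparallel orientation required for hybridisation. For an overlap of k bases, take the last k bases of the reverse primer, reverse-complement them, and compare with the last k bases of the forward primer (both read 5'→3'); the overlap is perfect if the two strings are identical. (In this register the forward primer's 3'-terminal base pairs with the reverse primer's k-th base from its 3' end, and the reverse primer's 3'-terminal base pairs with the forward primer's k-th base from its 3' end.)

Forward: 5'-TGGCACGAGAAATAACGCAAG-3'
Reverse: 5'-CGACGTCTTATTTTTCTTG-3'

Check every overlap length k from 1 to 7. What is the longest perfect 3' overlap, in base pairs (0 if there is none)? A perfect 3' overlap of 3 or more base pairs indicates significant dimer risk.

Longest perfect overlap: 4 complementary base pairs; significant dimer risk (threshold 3).

Last 7 bases (5'→3') — forward …ACGCAAG, reverse …TTTCTTG.
Reverse complement of the reverse primer's last 7 bases: CAAGAAA; its first k bases are the reverse complement of the reverse primer's last k bases, so a perfect k-base overlap needs the forward primer's last k bases to equal them.
Comparing (forward last k vs required): k=1: G vs C ✗; k=2: AG vs CA ✗; k=3: AAG vs CAA ✗; k=4: CAAG vs CAAG ✓; k=5: GCAAG vs CAAGA ✗; k=6: CGCAAG vs CAAGAA ✗; k=7: ACGCAAG vs CAAGAAA ✗.
Only k = 4 is perfect, so the longest perfect 3' overlap is 4.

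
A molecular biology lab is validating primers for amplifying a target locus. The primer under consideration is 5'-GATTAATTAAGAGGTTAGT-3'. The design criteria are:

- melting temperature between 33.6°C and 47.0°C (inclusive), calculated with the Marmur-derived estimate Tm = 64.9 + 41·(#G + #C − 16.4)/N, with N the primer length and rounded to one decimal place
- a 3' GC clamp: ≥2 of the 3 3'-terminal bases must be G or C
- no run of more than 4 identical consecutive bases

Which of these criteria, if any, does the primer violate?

Fails: GC clamp.

Base counts: A=7, T=7, G=5, C=0 (length 19).
Tm: Tm = 64.9 + 41·(5 − 16.4)/19 = 40.3°C ✓
GC clamp: 3' end AGT has 1 G/C, need ≥2 ✗
homopolymer run: longest run = 2 ✓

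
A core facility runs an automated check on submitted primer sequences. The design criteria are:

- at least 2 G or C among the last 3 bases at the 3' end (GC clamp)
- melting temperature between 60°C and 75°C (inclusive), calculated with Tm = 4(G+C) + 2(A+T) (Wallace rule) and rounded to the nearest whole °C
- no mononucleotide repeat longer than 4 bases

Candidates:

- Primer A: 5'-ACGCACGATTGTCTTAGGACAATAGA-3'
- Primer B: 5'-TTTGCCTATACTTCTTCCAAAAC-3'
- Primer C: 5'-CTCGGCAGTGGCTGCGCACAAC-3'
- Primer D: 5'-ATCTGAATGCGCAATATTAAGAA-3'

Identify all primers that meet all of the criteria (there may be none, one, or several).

None of the candidates satisfy all criteria.

Primer A (26 nt, A=9 T=6 G=6 C=5): 3' end AGA has 1 G/C, need ≥2 ✗; Tm = 2·15 + 4·11 = 74°C ✓; longest run = 2 ✓ — fails.
Primer B (23 nt, A=6 T=9 G=1 C=7): 3' end AAC has 1 G/C, need ≥2 ✗; Tm = 2·15 + 4·8 = 62°C ✓; longest run = 4 ✓ — fails.
Primer C (22 nt, A=4 T=3 G=7 C=8): 3' end AAC has 1 G/C, need ≥2 ✗; Tm = 2·7 + 4·15 = 74°C ✓; longest run = 2 ✓ — fails.
Primer D (23 nt, A=10 T=6 G=4 C=3): 3' end GAA has 1 G/C, need ≥2 ✗; Tm = 2·16 + 4·7 = 60°C ✓; longest run = 2 ✓ — fails.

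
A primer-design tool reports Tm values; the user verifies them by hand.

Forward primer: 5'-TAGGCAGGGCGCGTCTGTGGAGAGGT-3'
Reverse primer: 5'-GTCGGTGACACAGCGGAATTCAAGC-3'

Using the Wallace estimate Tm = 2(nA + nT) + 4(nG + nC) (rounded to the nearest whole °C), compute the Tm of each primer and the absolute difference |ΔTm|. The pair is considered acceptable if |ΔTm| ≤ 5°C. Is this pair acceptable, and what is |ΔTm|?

Forward: A=4 T=5 G=13 C=4 → Tm = 2·9 + 4·17 = 86°C.
Reverse: A=7 T=4 G=8 C=6 → Tm = 2·11 + 4·14 = 78°C.
|ΔTm| = |86 − 78| = 8°C, > 5°C.

|ΔTm| = 8°C; the pair is not acceptable.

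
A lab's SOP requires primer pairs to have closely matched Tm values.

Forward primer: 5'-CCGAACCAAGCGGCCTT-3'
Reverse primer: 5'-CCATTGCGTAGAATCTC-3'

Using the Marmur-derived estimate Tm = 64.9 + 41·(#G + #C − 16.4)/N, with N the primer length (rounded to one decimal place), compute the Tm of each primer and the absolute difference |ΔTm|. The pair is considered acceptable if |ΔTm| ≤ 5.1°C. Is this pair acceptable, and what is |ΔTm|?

Forward: G+C = 11, N = 17 → Tm = 64.9 + 41·(11 − 16.4)/17 = 51.9°C.
Reverse: G+C = 8, N = 17 → Tm = 64.9 + 41·(8 − 16.4)/17 = 44.6°C.
|ΔTm| = |51.9 − 44.6| = 7.3°C, > 5.1°C.

|ΔTm| = 7.3°C; the pair is not acceptable.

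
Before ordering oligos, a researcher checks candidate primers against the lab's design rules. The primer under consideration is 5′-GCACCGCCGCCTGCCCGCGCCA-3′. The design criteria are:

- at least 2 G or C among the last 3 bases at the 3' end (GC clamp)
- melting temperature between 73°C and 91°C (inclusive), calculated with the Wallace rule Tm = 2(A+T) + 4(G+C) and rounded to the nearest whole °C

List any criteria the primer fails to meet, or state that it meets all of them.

Base counts: A=2, T=1, G=6, C=13 (length 22).
GC clamp: 3' end CCA has 2 G/C ✓
Tm: Tm = 2·3 + 4·19 = 82°C ✓

Meets all criteria.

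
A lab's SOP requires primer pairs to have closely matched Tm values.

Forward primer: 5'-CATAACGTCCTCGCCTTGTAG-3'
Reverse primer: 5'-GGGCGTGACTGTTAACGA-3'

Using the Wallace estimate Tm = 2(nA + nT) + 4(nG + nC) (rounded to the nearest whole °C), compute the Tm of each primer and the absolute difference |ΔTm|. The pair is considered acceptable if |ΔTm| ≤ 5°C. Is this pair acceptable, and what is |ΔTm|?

|ΔTm| = 8°C; the pair is not acceptable.

Forward: A=4 T=6 G=4 C=7 → Tm = 2·10 + 4·11 = 64°C.
Reverse: A=4 T=4 G=7 C=3 → Tm = 2·8 + 4·10 = 56°C.
|ΔTm| = |64 − 56| = 8°C, > 5°C.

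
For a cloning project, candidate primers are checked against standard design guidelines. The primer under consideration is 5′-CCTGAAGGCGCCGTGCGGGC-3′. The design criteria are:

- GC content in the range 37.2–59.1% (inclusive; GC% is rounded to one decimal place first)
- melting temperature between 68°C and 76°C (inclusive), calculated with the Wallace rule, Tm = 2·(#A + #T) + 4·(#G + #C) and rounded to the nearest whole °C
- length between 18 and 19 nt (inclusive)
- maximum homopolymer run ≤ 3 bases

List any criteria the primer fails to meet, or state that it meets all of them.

Base counts: A=2, T=2, G=9, C=7 (length 20).
GC content: GC 16/20 = 80.0%, outside 37.2–59.1% ✗
Tm: Tm = 2·4 + 4·16 = 72°C ✓
length: length 20, outside 18–19 ✗
homopolymer run: longest run = 3 ✓

Fails: GC content, length.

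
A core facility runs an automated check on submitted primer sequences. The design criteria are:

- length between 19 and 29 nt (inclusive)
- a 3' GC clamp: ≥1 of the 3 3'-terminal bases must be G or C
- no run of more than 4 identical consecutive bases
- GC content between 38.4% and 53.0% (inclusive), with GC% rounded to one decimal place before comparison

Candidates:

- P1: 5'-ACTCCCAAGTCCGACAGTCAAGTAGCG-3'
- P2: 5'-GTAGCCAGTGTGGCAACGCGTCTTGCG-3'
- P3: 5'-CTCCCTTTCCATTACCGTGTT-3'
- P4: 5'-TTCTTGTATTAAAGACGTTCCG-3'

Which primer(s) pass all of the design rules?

P1 (27 nt, A=8 T=4 G=6 C=9): length 27 ✓; 3' end GCG has 3 G/C ✓; longest run = 3 ✓; GC 15/27 = 55.6%, outside 38.4–53.0% ✗ — fails.
P2 (27 nt, A=4 T=6 G=10 C=7): length 27 ✓; 3' end GCG has 3 G/C ✓; longest run = 2 ✓; GC 17/27 = 63.0%, outside 38.4–53.0% ✗ — fails.
P3 (21 nt, A=2 T=9 G=2 C=8): length 21 ✓; 3' end GTT has 1 G/C ✓; longest run = 3 ✓; GC 10/21 = 47.6% ✓ — passes.
P4 (22 nt, A=5 T=9 G=4 C=4): length 22 ✓; 3' end CCG has 3 G/C ✓; longest run = 3 ✓; GC 8/22 = 36.4%, outside 38.4–53.0% ✗ — fails.

P3 only.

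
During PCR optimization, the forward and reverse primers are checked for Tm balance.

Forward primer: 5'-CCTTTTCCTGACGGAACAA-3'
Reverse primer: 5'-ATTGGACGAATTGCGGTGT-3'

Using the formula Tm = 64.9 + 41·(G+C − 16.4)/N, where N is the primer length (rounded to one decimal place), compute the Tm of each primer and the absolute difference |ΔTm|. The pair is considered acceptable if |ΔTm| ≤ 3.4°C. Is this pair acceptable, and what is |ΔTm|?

Forward: G+C = 9, N = 19 → Tm = 64.9 + 41·(9 − 16.4)/19 = 48.9°C.
Reverse: G+C = 9, N = 19 → Tm = 64.9 + 41·(9 − 16.4)/19 = 48.9°C.
|ΔTm| = |48.9 − 48.9| = 0.0°C, ≤ 3.4°C.

|ΔTm| = 0.0°C; the pair is acceptable.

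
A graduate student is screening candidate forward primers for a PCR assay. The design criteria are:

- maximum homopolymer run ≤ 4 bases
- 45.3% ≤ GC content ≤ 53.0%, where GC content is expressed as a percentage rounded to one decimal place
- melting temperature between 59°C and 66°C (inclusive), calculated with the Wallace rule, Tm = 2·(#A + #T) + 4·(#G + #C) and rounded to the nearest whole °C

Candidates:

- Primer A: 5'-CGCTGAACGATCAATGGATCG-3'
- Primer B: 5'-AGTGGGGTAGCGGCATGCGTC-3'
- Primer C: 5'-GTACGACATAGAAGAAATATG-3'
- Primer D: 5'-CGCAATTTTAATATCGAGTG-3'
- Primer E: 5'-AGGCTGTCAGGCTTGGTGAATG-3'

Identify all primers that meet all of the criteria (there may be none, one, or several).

Primer A only.

Primer A (21 nt, A=6 T=4 G=6 C=5): longest run = 2 ✓; GC 11/21 = 52.4% ✓; Tm = 2·10 + 4·11 = 64°C ✓ — passes.
Primer B (21 nt, A=3 T=4 G=10 C=4): longest run = 4 ✓; GC 14/21 = 66.7%, outside 45.3–53.0% ✗; Tm = 2·7 + 4·14 = 70°C, outside 59–66°C ✗ — fails.
Primer C (21 nt, A=10 T=4 G=5 C=2): longest run = 3 ✓; GC 7/21 = 33.3%, outside 45.3–53.0% ✗; Tm = 2·14 + 4·7 = 56°C, outside 59–66°C ✗ — fails.
Primer D (20 nt, A=6 T=7 G=4 C=3): longest run = 4 ✓; GC 7/20 = 35.0%, outside 45.3–53.0% ✗; Tm = 2·13 + 4·7 = 54°C, outside 59–66°C ✗ — fails.
Primer E (22 nt, A=4 T=6 G=9 C=3): longest run = 2 ✓; GC 12/22 = 54.5%, outside 45.3–53.0% ✗; Tm = 2·10 + 4·12 = 68°C, outside 59–66°C ✗ — fails.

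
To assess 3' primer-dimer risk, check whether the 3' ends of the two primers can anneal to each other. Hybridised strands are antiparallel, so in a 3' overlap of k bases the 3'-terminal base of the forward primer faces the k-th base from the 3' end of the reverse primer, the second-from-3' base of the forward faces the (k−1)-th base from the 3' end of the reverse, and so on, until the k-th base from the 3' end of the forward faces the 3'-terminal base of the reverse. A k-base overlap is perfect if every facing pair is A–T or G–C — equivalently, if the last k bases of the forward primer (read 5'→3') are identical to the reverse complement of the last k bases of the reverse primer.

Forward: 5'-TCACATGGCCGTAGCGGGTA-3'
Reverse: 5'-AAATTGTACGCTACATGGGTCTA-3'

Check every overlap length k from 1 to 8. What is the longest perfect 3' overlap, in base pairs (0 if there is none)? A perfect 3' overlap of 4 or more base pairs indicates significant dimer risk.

Last 8 bases (5'→3') — forward …AGCGGGTA, reverse …TGGGTCTA.
Reverse complement of the reverse primer's last 8 bases: TAGACCCA; its first k bases are the reverse complement of the reverse primer's last k bases, so a perfect k-base overlap needs the forward primer's last k bases to equal them.
Comparing (forward last k vs required): k=1: A vs T ✗; k=2: TA vs TA ✓; k=3: GTA vs TAG ✗; k=4: GGTA vs TAGA ✗; k=5: GGGTA vs TAGAC ✗; k=6: CGGGTA vs TAGACC ✗; k=7: GCGGGTA vs TAGACCC ✗; k=8: AGCGGGTA vs TAGACCCA ✗.
Only k = 2 is perfect, so the longest perfect 3' overlap is 2.

Longest perfect overlap: 2 complementary base pairs; below the dimer-risk threshold (threshold 4).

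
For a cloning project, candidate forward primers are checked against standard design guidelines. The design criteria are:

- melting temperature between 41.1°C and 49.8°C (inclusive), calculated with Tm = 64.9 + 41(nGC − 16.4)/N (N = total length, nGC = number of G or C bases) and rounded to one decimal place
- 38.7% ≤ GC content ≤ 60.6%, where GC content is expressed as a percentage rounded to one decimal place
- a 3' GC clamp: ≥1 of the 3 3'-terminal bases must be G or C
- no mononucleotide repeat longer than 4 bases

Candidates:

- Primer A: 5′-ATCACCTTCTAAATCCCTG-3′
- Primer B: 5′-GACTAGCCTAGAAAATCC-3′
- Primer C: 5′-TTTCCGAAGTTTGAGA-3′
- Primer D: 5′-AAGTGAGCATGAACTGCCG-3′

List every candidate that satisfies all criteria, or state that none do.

Primer A (19 nt, A=5 T=6 G=1 C=7): Tm = 64.9 + 41·(8 − 16.4)/19 = 46.8°C ✓; GC 8/19 = 42.1% ✓; 3' end CTG has 2 G/C ✓; longest run = 3 ✓ — passes.
Primer B (18 nt, A=7 T=3 G=3 C=5): Tm = 64.9 + 41·(8 − 16.4)/18 = 45.8°C ✓; GC 8/18 = 44.4% ✓; 3' end TCC has 2 G/C ✓; longest run = 4 ✓ — passes.
Primer C (16 nt, A=4 T=6 G=4 C=2): Tm = 64.9 + 41·(6 − 16.4)/16 = 38.3°C, outside 41.1–49.8°C ✗; GC 6/16 = 37.5%, outside 38.7–60.6% ✗; 3' end AGA has 1 G/C ✓; longest run = 3 ✓ — fails.
Primer D (19 nt, A=6 T=3 G=6 C=4): Tm = 64.9 + 41·(10 − 16.4)/19 = 51.1°C, outside 41.1–49.8°C ✗; GC 10/19 = 52.6% ✓; 3' end CCG has 3 G/C ✓; longest run = 2 ✓ — fails.

Primer A and Primer B.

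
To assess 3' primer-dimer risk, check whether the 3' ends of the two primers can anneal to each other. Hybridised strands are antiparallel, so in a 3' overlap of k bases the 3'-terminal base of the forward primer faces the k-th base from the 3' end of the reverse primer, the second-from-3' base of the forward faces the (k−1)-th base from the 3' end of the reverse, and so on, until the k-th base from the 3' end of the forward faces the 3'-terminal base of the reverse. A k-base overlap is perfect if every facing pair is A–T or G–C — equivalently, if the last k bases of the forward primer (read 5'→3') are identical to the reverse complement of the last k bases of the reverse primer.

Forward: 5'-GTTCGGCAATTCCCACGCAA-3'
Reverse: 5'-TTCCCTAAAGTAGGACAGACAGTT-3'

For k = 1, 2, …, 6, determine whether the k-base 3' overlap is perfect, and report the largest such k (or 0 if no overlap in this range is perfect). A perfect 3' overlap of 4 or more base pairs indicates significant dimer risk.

Last 6 bases (5'→3') — forward …ACGCAA, reverse …ACAGTT.
Reverse complement of the reverse primer's last 6 bases: AACTGT; its first k bases are the reverse complement of the reverse primer's last k bases, so a perfect k-base overlap needs the forward primer's last k bases to equal them.
Comparing (forward last k vs required): k=1: A vs A ✓; k=2: AA vs AA ✓; k=3: CAA vs AAC ✗; k=4: GCAA vs AACT ✗; k=5: CGCAA vs AACTG ✗; k=6: ACGCAA vs AACTGT ✗.
Perfect overlaps at k = 1, 2; the largest is 2.

Longest perfect overlap: 2 complementary base pairs; below the dimer-risk threshold (threshold 4).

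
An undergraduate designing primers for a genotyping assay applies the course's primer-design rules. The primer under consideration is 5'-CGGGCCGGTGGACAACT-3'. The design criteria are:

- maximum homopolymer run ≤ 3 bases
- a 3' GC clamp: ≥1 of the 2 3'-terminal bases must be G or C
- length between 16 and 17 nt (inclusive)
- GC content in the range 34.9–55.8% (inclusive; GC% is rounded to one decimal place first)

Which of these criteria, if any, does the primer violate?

Fails: GC content.

Base counts: A=3, T=2, G=7, C=5 (length 17).
homopolymer run: longest run = 3 ✓
GC clamp: 3' end CT has 1 G/C ✓
length: length 17 ✓
GC content: GC 12/17 = 70.6%, outside 34.9–55.8% ✗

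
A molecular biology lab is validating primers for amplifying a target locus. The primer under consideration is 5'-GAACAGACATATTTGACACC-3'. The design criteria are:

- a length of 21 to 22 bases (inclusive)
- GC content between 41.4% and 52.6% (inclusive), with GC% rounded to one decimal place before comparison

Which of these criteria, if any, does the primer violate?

Base counts: A=8, T=4, G=3, C=5 (length 20).
length: length 20, outside 21–22 ✗
GC content: GC 8/20 = 40.0%, outside 41.4–52.6% ✗

Fails: length, GC content.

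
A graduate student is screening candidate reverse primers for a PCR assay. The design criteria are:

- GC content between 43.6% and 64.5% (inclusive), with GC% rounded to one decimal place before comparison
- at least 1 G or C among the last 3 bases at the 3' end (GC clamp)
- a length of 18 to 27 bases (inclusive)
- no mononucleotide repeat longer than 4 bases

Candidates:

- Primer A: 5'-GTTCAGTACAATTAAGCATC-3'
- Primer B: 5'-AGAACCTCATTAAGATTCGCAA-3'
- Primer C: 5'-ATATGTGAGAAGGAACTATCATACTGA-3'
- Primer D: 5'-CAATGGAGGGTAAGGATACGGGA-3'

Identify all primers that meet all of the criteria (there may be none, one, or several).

Primer D only.

Primer A (20 nt, A=7 T=6 G=3 C=4): GC 7/20 = 35.0%, outside 43.6–64.5% ✗; 3' end ATC has 1 G/C ✓; length 20 ✓; longest run = 2 ✓ — fails.
Primer B (22 nt, A=9 T=5 G=3 C=5): GC 8/22 = 36.4%, outside 43.6–64.5% ✗; 3' end CAA has 1 G/C ✓; length 22 ✓; longest run = 2 ✓ — fails.
Primer C (27 nt, A=11 T=7 G=6 C=3): GC 9/27 = 33.3%, outside 43.6–64.5% ✗; 3' end TGA has 1 G/C ✓; length 27 ✓; longest run = 2 ✓ — fails.
Primer D (23 nt, A=8 T=3 G=10 C=2): GC 12/23 = 52.2% ✓; 3' end GGA has 2 G/C ✓; length 23 ✓; longest run = 3 ✓ — passes.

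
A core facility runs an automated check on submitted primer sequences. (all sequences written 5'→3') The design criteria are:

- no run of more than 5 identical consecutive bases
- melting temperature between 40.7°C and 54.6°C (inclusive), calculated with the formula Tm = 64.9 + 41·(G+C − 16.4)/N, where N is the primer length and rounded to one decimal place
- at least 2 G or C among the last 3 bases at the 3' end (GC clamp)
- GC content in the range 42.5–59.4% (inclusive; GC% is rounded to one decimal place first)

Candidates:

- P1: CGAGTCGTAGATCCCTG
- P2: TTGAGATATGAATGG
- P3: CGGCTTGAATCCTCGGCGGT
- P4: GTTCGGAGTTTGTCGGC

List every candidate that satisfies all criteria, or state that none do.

P1 and P4.

P1 (17 nt, A=3 T=4 G=5 C=5): longest run = 3 ✓; Tm = 64.9 + 41·(10 − 16.4)/17 = 49.5°C ✓; 3' end CTG has 2 G/C ✓; GC 10/17 = 58.8% ✓ — passes.
P2 (15 nt, A=5 T=5 G=5 C=0): longest run = 2 ✓; Tm = 64.9 + 41·(5 − 16.4)/15 = 33.7°C, outside 40.7–54.6°C ✗; 3' end TGG has 2 G/C ✓; GC 5/15 = 33.3%, outside 42.5–59.4% ✗ — fails.
P3 (20 nt, A=2 T=5 G=7 C=6): longest run = 2 ✓; Tm = 64.9 + 41·(13 − 16.4)/20 = 57.9°C, outside 40.7–54.6°C ✗; 3' end GGT has 2 G/C ✓; GC 13/20 = 65.0%, outside 42.5–59.4% ✗ — fails.
P4 (17 nt, A=1 T=6 G=7 C=3): longest run = 3 ✓; Tm = 64.9 + 41·(10 − 16.4)/17 = 49.5°C ✓; 3' end GGC has 3 G/C ✓; GC 10/17 = 58.8% ✓ — passes.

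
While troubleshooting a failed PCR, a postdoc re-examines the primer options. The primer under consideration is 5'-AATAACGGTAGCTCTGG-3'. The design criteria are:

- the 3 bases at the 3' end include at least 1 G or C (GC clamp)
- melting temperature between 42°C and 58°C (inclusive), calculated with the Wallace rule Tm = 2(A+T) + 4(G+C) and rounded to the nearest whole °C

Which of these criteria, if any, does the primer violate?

Base counts: A=5, T=4, G=5, C=3 (length 17).
GC clamp: 3' end TGG has 2 G/C ✓
Tm: Tm = 2·9 + 4·8 = 50°C ✓

Meets all criteria.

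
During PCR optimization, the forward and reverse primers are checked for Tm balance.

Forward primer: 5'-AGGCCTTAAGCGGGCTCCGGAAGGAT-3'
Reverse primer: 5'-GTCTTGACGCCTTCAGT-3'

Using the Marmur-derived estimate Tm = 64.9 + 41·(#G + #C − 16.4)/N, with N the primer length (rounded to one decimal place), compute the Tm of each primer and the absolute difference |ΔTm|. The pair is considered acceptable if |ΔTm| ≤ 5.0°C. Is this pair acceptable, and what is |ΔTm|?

Forward: G+C = 16, N = 26 → Tm = 64.9 + 41·(16 − 16.4)/26 = 64.3°C.
Reverse: G+C = 9, N = 17 → Tm = 64.9 + 41·(9 − 16.4)/17 = 47.1°C.
|ΔTm| = |64.3 − 47.1| = 17.2°C, > 5.0°C.

|ΔTm| = 17.2°C; the pair is not acceptable.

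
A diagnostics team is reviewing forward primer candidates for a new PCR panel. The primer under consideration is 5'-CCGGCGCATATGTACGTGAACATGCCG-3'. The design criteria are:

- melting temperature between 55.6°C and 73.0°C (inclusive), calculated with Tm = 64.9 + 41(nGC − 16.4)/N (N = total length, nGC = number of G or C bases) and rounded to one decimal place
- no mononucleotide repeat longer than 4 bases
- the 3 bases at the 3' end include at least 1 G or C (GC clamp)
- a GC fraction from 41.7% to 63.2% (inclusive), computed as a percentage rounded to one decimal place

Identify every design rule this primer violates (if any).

Meets all criteria.

Base counts: A=6, T=5, G=8, C=8 (length 27).
Tm: Tm = 64.9 + 41·(16 − 16.4)/27 = 64.3°C ✓
homopolymer run: longest run = 2 ✓
GC clamp: 3' end CCG has 3 G/C ✓
GC content: GC 16/27 = 59.3% ✓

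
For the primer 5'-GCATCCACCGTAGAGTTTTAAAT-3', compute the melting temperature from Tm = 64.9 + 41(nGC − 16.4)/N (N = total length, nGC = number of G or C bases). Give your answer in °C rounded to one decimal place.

Base counts: A=7, T=7, G=4, C=5; G+C = 9, N = 23.
Tm = 64.9 + 41·(9 − 16.4)/23 = 64.9 + -303.40/23 = 51.7°C.

51.7°C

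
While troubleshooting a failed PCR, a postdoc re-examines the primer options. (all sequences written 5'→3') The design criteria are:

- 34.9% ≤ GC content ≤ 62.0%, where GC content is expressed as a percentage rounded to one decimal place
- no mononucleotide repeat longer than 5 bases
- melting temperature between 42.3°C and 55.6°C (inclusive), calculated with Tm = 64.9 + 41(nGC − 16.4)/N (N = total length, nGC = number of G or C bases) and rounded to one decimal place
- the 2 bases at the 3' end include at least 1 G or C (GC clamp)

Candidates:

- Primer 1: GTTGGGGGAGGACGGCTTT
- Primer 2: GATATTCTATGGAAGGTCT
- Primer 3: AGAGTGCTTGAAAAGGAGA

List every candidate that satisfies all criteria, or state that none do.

Primer 2 and Primer 3.

Primer 1 (19 nt, A=2 T=5 G=10 C=2): GC 12/19 = 63.2%, outside 34.9–62.0% ✗; longest run = 5 ✓; Tm = 64.9 + 41·(12 − 16.4)/19 = 55.4°C ✓; 3' end TT has 0 G/C, need ≥1 ✗ — fails.
Primer 2 (19 nt, A=5 T=7 G=5 C=2): GC 7/19 = 36.8% ✓; longest run = 2 ✓; Tm = 64.9 + 41·(7 − 16.4)/19 = 44.6°C ✓; 3' end CT has 1 G/C ✓ — passes.
Primer 3 (19 nt, A=8 T=3 G=7 C=1): GC 8/19 = 42.1% ✓; longest run = 4 ✓; Tm = 64.9 + 41·(8 − 16.4)/19 = 46.8°C ✓; 3' end GA has 1 G/C ✓ — passes.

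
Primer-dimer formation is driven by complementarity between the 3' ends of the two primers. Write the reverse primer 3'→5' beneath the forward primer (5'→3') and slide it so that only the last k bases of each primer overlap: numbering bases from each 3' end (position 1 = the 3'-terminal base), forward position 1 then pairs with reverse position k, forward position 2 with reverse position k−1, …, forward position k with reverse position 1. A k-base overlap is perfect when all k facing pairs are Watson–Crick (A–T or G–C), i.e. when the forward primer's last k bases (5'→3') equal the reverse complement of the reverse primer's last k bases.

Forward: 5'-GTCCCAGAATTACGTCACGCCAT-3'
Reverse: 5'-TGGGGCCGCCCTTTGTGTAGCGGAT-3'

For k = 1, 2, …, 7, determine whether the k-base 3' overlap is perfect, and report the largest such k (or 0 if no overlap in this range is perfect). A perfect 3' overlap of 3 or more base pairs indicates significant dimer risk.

Longest perfect overlap: 2 complementary base pairs; below the dimer-risk threshold (threshold 3).

Last 7 bases (5'→3') — forward …ACGCCAT, reverse …AGCGGAT.
Reverse complement of the reverse primer's last 7 bases: ATCCGCT; its first k bases are the reverse complement of the reverse primer's last k bases, so a perfect k-base overlap needs the forward primer's last k bases to equal them.
Comparing (forward last k vs required): k=1: T vs A ✗; k=2: AT vs AT ✓; k=3: CAT vs ATC ✗; k=4: CCAT vs ATCC ✗; k=5: GCCAT vs ATCCG ✗; k=6: CGCCAT vs ATCCGC ✗; k=7: ACGCCAT vs ATCCGCT ✗.
Only k = 2 is perfect, so the longest perfect 3' overlap is 2.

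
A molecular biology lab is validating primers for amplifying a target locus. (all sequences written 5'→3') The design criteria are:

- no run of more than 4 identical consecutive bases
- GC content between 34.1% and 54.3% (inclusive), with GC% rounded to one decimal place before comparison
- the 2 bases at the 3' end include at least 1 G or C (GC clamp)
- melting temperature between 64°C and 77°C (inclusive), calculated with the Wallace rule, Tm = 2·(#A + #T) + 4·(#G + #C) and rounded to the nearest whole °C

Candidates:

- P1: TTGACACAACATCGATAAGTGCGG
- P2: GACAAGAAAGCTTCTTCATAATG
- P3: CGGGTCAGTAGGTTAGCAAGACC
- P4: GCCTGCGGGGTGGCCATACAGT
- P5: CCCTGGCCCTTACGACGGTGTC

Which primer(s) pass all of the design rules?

P1 (24 nt, A=8 T=5 G=6 C=5): longest run = 2 ✓; GC 11/24 = 45.8% ✓; 3' end GG has 2 G/C ✓; Tm = 2·13 + 4·11 = 70°C ✓ — passes.
P2 (23 nt, A=9 T=6 G=4 C=4): longest run = 3 ✓; GC 8/23 = 34.8% ✓; 3' end TG has 1 G/C ✓; Tm = 2·15 + 4·8 = 62°C, outside 64–77°C ✗ — fails.
P3 (23 nt, A=6 T=4 G=8 C=5): longest run = 3 ✓; GC 13/23 = 56.5%, outside 34.1–54.3% ✗; 3' end CC has 2 G/C ✓; Tm = 2·10 + 4·13 = 72°C ✓ — fails.
P4 (22 nt, A=3 T=4 G=9 C=6): longest run = 4 ✓; GC 15/22 = 68.2%, outside 34.1–54.3% ✗; 3' end GT has 1 G/C ✓; Tm = 2·7 + 4·15 = 74°C ✓ — fails.
P5 (22 nt, A=2 T=5 G=6 C=9): longest run = 3 ✓; GC 15/22 = 68.2%, outside 34.1–54.3% ✗; 3' end TC has 1 G/C ✓; Tm = 2·7 + 4·15 = 74°C ✓ — fails.

P1 only.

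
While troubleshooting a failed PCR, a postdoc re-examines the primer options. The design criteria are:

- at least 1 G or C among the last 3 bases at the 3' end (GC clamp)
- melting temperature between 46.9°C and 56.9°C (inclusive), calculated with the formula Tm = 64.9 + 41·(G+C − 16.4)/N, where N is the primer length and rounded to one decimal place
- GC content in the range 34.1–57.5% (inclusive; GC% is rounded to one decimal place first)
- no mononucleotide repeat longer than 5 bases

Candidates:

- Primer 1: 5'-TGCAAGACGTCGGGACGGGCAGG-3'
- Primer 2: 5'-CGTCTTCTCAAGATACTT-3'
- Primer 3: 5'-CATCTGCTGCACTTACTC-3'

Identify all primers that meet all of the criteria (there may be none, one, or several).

Primer 1 (23 nt, A=5 T=2 G=11 C=5): 3' end AGG has 2 G/C ✓; Tm = 64.9 + 41·(16 − 16.4)/23 = 64.2°C, outside 46.9–56.9°C ✗; GC 16/23 = 69.6%, outside 34.1–57.5% ✗; longest run = 3 ✓ — fails.
Primer 2 (18 nt, A=4 T=7 G=2 C=5): 3' end CTT has 1 G/C ✓; Tm = 64.9 + 41·(7 − 16.4)/18 = 43.5°C, outside 46.9–56.9°C ✗; GC 7/18 = 38.9% ✓; longest run = 2 ✓ — fails.
Primer 3 (18 nt, A=3 T=6 G=2 C=7): 3' end CTC has 2 G/C ✓; Tm = 64.9 + 41·(9 − 16.4)/18 = 48.0°C ✓; GC 9/18 = 50.0% ✓; longest run = 2 ✓ — passes.

Primer 3 only.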